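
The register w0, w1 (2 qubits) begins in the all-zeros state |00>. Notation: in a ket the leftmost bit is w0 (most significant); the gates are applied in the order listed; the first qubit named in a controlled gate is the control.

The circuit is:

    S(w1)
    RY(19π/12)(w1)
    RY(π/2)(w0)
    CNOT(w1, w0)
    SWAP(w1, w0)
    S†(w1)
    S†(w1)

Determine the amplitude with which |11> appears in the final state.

The final state's coefficient on |11> equals -sqrt(6*sqrt(2) + 12)/8 + sqrt(4 - 2*sqrt(2))/8.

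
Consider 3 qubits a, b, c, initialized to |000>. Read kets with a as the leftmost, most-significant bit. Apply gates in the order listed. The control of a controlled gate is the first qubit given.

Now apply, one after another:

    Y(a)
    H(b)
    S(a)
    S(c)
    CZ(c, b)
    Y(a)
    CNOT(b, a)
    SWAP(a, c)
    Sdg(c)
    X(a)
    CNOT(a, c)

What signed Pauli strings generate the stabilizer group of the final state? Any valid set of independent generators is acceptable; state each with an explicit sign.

The stabilizer group can be generated by +IXY, -ZII, -IZZ, among other valid generating sets.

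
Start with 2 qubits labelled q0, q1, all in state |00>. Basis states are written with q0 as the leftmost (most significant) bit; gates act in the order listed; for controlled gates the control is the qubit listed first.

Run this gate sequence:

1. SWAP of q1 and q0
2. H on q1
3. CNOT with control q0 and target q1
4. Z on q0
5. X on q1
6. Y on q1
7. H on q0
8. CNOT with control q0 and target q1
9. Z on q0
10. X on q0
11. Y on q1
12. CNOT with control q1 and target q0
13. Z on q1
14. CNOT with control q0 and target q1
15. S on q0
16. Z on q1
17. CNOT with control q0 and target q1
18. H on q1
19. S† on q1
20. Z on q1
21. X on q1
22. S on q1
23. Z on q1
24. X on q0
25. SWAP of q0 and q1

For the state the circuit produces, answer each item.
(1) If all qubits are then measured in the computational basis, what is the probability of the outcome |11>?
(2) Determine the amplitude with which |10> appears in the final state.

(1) A full measurement returns |11> with probability 1/2.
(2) |10> carries amplitude -sqrt(2)/2 in the final state.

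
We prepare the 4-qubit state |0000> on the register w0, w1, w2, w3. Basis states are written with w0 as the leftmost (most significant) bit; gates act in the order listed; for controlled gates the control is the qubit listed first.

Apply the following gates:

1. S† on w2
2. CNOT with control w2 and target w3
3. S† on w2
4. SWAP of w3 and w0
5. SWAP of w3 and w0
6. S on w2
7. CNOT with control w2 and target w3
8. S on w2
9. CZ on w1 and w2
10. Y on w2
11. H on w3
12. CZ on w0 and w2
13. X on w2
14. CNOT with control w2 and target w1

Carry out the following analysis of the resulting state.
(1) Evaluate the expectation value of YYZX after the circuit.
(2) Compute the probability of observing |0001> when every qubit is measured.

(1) In the final state, YYZX has expectation 0.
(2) Outcome |0001> occurs with probability 1/2.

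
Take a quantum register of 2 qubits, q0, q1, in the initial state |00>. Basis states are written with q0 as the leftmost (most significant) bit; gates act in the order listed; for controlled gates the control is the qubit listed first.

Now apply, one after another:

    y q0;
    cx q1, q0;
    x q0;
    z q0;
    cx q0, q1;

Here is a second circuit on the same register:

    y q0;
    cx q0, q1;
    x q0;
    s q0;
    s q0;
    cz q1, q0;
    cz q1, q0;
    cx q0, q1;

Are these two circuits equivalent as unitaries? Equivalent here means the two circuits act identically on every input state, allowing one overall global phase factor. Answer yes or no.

No, they are not equivalent — no single phase factor reconciles the two unitaries.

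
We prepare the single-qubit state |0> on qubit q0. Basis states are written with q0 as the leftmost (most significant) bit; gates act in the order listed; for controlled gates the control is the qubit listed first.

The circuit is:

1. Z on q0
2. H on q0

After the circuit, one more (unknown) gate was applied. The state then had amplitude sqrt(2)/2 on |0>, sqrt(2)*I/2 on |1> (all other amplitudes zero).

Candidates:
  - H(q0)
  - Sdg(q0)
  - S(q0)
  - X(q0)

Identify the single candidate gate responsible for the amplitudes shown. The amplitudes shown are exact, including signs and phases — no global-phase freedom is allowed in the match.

The unique candidate consistent with the amplitudes is S(q0).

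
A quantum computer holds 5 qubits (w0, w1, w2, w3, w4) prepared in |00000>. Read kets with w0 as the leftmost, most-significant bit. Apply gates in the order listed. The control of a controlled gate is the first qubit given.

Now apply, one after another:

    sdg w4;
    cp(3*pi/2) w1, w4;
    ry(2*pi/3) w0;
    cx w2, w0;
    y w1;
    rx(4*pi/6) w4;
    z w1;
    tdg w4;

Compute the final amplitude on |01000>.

The amplitude on |01000> is -I/4.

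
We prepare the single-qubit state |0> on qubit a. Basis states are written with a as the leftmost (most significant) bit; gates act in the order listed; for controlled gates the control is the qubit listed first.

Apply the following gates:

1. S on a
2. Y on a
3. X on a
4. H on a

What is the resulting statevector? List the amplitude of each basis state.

After the circuit, the state carries amplitude sqrt(2)*I/2 on |0>, sqrt(2)*I/2 on |1>.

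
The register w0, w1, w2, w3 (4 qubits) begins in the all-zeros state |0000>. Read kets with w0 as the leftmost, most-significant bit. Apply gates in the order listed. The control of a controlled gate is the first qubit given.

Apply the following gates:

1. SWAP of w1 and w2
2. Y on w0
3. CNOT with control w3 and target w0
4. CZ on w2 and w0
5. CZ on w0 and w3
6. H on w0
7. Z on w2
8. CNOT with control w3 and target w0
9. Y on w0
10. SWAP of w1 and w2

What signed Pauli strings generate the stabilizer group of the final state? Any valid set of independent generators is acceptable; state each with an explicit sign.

One valid set of independent stabilizer generators is +XIII, +IZII, +IIZI, +IIIZ (any independent generating set of the same group is equally correct).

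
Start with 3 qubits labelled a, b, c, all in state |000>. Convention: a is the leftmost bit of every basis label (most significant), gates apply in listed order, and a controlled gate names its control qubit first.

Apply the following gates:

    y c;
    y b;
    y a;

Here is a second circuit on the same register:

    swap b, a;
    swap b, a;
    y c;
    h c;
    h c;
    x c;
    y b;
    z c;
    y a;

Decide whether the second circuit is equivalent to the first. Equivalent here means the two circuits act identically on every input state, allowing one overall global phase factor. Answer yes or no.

No, they are not equivalent — no single phase factor reconciles the two unitaries.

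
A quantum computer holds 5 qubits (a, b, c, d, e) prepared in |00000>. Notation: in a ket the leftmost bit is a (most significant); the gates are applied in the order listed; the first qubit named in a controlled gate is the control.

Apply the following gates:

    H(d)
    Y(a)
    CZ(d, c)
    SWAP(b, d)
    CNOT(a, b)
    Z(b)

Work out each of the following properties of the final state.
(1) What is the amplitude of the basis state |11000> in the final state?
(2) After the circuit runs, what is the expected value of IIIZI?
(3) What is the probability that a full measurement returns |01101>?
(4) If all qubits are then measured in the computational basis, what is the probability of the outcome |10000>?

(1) |11000> carries amplitude -sqrt(2)*I/2 in the final state.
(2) The expectation value of IIIZI is 1.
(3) A full measurement returns |01101> with probability 0.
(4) A full measurement returns |10000> with probability 1/2.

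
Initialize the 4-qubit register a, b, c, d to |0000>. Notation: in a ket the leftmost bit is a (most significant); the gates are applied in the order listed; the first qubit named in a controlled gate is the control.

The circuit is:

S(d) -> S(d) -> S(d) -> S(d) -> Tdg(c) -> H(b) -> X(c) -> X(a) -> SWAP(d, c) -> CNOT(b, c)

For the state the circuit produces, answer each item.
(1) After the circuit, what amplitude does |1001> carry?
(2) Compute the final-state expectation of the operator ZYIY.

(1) |1001> carries amplitude sqrt(2)/2 in the final state. Key observation: the block from step 1 through step 4 cancels to the identity and can be dropped.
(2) The expectation value of ZYIY is 0.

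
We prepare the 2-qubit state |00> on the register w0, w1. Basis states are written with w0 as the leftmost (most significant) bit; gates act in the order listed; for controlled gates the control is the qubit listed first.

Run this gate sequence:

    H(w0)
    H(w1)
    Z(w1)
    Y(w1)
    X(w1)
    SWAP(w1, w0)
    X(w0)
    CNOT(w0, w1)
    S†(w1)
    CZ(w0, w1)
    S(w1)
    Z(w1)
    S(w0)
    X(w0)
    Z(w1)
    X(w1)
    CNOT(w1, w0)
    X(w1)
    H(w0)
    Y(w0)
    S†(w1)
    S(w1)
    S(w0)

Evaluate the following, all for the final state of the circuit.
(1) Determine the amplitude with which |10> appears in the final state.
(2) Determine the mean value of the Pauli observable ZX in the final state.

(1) |10> carries amplitude sqrt(2)*(1 - I)/4 in the final state.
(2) In the final state, ZX has expectation 0.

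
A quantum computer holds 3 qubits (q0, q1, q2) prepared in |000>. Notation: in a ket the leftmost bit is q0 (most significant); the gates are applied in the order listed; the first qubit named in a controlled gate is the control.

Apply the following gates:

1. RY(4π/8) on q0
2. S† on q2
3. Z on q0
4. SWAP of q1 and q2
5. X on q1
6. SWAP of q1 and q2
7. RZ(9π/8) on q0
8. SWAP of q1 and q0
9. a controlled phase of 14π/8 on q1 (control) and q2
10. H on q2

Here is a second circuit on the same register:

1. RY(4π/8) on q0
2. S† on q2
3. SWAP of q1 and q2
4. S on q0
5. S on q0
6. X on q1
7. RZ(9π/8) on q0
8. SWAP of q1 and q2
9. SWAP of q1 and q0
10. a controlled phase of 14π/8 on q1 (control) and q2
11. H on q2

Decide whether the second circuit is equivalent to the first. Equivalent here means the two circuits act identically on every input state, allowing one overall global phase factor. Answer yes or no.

Yes, they are equivalent — the unitaries differ by at most a global phase.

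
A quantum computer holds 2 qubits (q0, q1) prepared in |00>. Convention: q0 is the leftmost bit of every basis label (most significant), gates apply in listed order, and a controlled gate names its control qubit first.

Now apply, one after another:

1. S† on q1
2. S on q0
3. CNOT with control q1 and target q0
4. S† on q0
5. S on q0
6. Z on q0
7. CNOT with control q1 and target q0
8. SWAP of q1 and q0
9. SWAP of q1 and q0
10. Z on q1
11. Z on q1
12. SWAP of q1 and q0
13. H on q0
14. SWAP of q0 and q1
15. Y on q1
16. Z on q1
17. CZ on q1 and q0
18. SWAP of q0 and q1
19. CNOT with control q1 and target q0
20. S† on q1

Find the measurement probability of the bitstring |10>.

The probability of measuring |10> is 1/2.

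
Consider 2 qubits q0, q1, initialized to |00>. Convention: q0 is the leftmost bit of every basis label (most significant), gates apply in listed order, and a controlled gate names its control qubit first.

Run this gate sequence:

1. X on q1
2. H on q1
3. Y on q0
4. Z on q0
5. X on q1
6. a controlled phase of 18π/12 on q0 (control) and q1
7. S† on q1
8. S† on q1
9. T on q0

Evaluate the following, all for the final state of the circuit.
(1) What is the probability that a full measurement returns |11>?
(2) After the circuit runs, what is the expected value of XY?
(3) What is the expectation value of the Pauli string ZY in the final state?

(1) Outcome |11> occurs with probability 1/2.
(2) In the final state, XY has expectation 0.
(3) The observable ZY averages to 1.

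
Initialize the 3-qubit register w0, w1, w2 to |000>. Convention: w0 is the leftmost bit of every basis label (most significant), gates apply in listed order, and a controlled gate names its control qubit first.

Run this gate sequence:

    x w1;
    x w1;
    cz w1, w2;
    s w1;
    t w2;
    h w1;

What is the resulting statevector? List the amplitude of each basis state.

The resulting statevector has amplitude sqrt(2)/2 on |000>, sqrt(2)/2 on |010>, and 0 on every other basis state.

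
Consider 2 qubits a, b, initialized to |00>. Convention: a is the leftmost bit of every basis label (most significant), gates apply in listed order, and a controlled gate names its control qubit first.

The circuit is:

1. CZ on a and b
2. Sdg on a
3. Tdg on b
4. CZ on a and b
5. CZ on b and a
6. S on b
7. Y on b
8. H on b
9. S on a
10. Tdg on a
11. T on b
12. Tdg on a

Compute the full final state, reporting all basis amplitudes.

The final amplitudes are sqrt(2)*I/2 on |00>, -sqrt(2)*exp(3*I*pi/4)/2 on |01>, 0 on |10>, 0 on |11>.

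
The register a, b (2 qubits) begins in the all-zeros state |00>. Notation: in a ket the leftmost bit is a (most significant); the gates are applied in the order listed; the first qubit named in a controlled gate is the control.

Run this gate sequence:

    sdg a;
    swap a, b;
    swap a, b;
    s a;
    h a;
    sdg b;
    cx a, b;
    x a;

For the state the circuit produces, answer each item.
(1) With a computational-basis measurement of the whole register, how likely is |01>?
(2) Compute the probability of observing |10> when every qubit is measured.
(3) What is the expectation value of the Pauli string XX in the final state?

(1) The probability of measuring |01> is 1/2.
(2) Outcome |10> occurs with probability 1/2.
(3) The observable XX averages to 1.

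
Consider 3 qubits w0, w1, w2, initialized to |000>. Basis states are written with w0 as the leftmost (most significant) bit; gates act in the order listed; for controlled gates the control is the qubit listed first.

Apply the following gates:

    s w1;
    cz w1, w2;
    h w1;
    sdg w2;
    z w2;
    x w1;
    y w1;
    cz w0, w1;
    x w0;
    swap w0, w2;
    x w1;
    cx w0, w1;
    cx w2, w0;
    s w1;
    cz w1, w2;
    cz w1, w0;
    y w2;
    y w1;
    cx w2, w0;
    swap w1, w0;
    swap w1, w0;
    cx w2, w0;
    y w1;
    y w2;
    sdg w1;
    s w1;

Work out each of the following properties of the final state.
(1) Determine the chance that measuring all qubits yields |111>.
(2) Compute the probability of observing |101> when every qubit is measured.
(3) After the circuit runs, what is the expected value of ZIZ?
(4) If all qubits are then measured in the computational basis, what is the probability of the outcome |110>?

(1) The probability of measuring |111> is 1/2. Key observation: gates 17-24 undo each other exactly, leaving only the rest of the circuit to track.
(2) A full measurement returns |101> with probability 1/2.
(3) The expectation value of ZIZ is 1.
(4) The probability of measuring |110> is 0.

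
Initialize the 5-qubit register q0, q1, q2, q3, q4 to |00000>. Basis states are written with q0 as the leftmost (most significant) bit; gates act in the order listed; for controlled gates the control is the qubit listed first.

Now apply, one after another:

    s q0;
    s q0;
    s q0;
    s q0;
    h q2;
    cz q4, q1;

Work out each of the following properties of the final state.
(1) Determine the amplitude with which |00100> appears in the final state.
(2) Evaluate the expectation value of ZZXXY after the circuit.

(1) |00100> carries amplitude sqrt(2)/2 in the final state. Key observation: steps 1-4 multiply out to the identity, so the circuit reduces to the remaining gates.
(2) In the final state, ZZXXY has expectation 0.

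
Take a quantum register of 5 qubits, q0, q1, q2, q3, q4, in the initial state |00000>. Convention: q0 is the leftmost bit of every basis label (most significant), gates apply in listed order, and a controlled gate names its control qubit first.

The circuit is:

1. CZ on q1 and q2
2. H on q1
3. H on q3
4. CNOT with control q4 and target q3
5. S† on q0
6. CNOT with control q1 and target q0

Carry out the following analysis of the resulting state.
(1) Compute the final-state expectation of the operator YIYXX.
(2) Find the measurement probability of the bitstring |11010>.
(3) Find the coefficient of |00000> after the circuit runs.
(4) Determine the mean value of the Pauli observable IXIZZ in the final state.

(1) In the final state, YIYXX has expectation 0.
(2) Outcome |11010> occurs with probability 1/4.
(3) The final state's coefficient on |00000> equals 1/2.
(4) In the final state, IXIZZ has expectation 0.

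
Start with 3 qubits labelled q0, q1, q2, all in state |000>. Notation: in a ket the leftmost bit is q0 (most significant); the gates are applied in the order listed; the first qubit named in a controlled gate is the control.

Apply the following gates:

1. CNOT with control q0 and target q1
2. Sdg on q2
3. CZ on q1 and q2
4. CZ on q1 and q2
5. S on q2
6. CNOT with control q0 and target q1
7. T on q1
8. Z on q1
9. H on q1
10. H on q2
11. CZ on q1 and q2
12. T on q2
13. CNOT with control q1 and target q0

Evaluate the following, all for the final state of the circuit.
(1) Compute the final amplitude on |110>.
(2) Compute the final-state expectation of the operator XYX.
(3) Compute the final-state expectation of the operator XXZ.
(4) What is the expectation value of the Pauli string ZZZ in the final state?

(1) The amplitude on |110> is 1/2. Key observation: the block from step 1 through step 6 cancels to the identity and can be dropped.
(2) The observable XYX averages to -sqrt(2)/2.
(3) The expectation value of XXZ is 1.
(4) The observable ZZZ averages to 0.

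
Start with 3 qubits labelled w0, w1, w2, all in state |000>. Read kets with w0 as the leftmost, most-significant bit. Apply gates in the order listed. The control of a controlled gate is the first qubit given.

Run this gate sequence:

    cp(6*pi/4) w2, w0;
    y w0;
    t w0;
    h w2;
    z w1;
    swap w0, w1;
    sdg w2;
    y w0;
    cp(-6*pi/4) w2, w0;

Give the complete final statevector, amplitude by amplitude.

The resulting statevector has amplitude -sqrt(2)*exp(I*pi/4)/2 on |110>, -sqrt(2)*exp(I*pi/4)/2 on |111>, and 0 on every other basis state.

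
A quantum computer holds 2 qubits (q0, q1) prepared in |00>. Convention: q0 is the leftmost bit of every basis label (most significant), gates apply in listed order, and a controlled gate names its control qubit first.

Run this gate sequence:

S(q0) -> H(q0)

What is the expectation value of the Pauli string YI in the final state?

The expectation value of YI is 0.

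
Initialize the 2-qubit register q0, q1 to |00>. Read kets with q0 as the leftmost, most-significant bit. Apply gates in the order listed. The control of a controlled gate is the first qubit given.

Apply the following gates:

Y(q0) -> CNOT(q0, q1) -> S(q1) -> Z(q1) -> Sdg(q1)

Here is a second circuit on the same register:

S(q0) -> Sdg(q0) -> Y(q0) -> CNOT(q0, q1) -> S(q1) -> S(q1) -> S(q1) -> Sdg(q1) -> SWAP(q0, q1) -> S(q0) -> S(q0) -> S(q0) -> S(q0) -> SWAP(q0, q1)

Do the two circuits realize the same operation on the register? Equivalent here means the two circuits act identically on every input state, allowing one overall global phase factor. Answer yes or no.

Yes, they are equivalent — the unitaries differ by at most a global phase.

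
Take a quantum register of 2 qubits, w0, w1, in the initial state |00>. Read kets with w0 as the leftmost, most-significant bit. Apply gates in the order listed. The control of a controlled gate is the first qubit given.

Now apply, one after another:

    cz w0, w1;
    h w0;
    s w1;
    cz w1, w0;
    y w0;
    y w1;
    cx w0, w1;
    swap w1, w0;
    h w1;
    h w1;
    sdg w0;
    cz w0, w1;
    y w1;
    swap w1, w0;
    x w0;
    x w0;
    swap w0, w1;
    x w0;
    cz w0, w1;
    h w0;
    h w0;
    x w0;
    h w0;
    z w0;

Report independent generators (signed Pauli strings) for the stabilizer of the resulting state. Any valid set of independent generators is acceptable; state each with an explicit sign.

One valid set of independent stabilizer generators is -XZ, -ZY (any independent generating set of the same group is equally correct). Key observation: steps 21-24 multiply out to the identity, so the circuit reduces to the remaining gates.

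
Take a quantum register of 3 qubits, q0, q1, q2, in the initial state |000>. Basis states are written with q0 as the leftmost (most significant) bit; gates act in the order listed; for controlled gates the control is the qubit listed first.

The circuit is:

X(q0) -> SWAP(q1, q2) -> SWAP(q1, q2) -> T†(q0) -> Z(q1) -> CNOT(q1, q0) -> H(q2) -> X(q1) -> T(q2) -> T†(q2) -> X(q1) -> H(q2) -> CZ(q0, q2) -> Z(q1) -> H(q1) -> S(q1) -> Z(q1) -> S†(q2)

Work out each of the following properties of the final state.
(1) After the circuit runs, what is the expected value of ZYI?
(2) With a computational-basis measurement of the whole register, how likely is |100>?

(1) In the final state, ZYI has expectation 1. Key observation: gates 7-12 undo each other exactly, leaving only the rest of the circuit to track.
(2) A full measurement returns |100> with probability 1/2.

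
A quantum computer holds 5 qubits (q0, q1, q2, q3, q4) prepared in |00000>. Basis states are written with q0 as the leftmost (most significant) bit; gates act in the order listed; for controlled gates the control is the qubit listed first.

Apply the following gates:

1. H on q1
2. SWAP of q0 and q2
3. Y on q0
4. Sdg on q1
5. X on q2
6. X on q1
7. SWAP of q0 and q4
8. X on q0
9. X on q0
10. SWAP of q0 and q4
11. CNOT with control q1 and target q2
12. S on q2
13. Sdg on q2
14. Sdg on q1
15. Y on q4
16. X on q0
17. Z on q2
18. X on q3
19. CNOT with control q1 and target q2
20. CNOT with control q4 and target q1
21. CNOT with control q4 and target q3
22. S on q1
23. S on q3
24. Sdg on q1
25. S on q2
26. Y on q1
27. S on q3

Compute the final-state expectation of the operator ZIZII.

The observable ZIZII averages to -1. Key observation: gates 7-10 undo each other exactly, leaving only the rest of the circuit to track.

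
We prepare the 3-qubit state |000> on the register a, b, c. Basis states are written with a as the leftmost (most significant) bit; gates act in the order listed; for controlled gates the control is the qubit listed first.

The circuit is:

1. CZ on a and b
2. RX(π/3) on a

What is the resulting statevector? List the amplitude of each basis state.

After the circuit, the state carries amplitude sqrt(3)/2 on |000>, -I/2 on |100>, and 0 on every other basis state.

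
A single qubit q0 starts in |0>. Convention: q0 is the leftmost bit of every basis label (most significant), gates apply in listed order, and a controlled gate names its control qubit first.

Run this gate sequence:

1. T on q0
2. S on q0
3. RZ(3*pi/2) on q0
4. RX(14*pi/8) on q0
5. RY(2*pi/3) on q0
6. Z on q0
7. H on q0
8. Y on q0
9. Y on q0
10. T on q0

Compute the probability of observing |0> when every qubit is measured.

A full measurement returns |0> with probability 1/2 - sqrt(6)/8.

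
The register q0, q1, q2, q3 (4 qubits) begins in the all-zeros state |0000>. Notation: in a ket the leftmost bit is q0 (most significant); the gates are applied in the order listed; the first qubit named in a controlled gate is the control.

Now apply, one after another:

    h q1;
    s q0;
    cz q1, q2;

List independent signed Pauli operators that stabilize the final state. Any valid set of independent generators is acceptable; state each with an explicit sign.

The stabilizer group can be generated by +IXII, +ZIII, +IIZI, +IIIZ, among other valid generating sets.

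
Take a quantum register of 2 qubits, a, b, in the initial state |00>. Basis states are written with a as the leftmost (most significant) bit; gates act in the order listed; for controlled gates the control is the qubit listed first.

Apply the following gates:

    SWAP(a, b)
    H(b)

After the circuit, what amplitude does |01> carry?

The amplitude on |01> is sqrt(2)/2.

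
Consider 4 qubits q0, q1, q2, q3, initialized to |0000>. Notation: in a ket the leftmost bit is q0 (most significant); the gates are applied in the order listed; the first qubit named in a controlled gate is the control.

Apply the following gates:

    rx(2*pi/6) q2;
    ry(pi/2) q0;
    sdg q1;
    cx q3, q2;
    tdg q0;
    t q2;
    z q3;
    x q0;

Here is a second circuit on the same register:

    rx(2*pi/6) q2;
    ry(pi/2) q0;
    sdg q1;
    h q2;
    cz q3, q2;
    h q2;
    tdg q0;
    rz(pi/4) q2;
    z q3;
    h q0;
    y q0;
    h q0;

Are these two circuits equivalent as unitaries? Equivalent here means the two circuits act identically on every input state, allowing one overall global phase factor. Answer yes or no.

No, they are not equivalent — no single phase factor reconciles the two unitaries.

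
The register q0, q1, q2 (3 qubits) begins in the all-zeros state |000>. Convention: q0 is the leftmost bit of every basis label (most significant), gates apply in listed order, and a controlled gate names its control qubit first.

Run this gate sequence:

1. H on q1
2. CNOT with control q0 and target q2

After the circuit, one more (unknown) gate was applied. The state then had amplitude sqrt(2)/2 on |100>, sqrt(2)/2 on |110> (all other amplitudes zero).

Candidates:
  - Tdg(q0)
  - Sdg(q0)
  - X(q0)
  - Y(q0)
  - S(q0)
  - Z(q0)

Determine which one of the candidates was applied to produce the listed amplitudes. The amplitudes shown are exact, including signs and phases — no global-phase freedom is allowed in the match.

The applied gate was X(q0).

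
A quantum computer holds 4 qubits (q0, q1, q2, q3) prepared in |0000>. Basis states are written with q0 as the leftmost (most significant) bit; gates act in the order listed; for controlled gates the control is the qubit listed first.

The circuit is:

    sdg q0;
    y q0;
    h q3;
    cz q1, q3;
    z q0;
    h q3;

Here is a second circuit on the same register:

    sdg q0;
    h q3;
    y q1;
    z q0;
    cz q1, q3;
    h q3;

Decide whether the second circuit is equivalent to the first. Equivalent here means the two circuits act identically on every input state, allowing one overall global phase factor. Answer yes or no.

No: there is an input state on which the two circuits produce genuinely different outputs (not merely differing by a phase).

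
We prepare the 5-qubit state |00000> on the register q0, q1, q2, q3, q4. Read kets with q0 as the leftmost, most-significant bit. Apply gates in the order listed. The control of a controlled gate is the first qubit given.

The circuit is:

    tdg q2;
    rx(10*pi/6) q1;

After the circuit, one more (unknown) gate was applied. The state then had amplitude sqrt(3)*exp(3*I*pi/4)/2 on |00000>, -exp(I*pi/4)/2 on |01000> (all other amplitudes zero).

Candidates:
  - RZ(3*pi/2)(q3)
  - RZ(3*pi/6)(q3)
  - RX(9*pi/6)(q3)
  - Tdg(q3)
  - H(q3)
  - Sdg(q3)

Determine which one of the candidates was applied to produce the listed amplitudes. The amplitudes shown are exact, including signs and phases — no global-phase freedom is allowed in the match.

The applied gate was RZ(3*pi/6)(q3).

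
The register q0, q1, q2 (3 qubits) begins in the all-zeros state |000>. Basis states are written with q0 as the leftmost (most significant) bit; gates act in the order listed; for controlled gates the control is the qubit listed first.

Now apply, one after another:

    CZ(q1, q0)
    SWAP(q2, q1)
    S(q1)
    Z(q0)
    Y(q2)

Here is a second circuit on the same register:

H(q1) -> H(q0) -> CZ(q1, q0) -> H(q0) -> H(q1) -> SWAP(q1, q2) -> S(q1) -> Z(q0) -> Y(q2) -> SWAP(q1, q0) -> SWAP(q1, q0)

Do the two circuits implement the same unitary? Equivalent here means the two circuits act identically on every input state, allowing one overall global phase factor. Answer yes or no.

No: there is an input state on which the two circuits produce genuinely different outputs (not merely differing by a phase).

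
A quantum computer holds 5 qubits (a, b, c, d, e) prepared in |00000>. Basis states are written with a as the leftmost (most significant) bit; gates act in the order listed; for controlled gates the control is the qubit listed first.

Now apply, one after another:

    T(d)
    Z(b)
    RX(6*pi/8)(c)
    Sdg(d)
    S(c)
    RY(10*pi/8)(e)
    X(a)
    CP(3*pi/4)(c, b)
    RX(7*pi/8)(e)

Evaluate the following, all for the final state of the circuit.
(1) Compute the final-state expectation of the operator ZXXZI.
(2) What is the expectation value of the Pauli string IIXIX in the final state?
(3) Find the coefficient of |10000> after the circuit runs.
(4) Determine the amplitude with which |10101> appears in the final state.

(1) The expectation value of ZXXZI is 0.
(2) The observable IIXIX averages to -1/2.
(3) |10000> carries amplitude -cos(7*pi/16)/2 + sqrt(2)*cos(7*pi/16)/4 - I*sqrt(1/2 - sqrt(2)/4)*sqrt(sqrt(2)/4 + 1/2)*sin(7*pi/16) in the final state.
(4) The final state's coefficient on |10101> equals sqrt(2)*cos(7*pi/16)/4 + cos(7*pi/16)/2 + I*sqrt(1/2 - sqrt(2)/4)*sqrt(sqrt(2)/4 + 1/2)*sin(7*pi/16).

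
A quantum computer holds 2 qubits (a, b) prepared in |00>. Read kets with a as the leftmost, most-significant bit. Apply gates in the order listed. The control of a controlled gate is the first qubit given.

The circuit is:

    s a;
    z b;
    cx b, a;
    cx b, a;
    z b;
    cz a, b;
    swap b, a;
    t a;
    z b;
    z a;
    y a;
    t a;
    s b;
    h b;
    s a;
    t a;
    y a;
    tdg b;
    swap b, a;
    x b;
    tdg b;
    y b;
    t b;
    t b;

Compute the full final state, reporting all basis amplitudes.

After the circuit, the state carries amplitude sqrt(2)*exp(I*pi/4)/2 on |00>, 0 on |01>, sqrt(2)/2 on |10>, 0 on |11>.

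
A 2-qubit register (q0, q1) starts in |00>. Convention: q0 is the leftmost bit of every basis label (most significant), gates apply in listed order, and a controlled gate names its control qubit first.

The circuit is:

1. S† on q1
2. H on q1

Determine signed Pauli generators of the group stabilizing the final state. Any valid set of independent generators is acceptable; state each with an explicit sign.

The final state is stabilized by the group generated by +IX, +ZI; other independent generating sets are equally valid.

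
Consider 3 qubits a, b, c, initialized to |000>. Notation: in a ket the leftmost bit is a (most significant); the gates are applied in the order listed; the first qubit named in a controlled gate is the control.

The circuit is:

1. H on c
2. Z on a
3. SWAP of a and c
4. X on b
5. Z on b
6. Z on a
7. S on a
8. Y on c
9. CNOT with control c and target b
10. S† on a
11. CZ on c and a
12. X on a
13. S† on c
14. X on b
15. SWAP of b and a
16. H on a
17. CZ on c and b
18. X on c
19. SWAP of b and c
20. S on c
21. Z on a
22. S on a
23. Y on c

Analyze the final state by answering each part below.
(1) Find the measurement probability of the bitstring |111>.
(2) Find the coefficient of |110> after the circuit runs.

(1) The probability of measuring |111> is 0.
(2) |110> carries amplitude 0 in the final state.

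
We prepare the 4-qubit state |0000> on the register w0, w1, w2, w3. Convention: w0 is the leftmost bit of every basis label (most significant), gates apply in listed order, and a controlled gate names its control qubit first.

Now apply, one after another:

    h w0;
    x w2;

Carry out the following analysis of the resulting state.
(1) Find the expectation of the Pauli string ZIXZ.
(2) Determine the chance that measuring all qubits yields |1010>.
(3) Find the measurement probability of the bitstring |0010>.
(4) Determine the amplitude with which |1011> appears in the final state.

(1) The expectation value of ZIXZ is 0.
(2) Outcome |1010> occurs with probability 1/2.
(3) The probability of measuring |0010> is 1/2.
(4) The amplitude on |1011> is 0.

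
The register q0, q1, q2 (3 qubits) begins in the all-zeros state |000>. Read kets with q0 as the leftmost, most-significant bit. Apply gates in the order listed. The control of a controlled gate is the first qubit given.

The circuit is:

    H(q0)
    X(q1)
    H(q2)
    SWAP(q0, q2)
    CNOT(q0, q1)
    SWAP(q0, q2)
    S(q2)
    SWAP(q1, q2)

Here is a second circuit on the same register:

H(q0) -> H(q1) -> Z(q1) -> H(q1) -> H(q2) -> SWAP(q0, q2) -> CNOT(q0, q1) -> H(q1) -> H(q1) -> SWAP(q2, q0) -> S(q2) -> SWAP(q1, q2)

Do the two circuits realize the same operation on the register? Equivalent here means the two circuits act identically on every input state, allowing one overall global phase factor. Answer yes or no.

Yes: on every input state the two circuits agree up to one overall phase factor.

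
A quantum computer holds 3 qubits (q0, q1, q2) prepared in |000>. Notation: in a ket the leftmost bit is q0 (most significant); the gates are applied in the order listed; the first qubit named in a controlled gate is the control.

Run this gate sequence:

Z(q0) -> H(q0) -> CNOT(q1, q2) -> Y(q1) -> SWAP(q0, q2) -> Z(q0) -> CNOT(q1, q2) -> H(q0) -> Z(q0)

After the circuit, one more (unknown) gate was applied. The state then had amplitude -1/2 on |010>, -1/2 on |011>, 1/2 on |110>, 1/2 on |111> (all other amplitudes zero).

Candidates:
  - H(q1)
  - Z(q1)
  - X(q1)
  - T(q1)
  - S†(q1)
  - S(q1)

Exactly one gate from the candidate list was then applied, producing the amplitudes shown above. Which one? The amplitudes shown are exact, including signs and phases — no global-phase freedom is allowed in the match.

The unique candidate consistent with the amplitudes is S(q1).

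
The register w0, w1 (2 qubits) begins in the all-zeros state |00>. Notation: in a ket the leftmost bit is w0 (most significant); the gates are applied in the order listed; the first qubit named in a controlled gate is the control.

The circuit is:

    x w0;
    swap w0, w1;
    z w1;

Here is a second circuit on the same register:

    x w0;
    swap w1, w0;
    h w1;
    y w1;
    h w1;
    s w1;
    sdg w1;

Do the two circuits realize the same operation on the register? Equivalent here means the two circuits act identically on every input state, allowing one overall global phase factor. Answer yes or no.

No — the two circuits implement different unitaries, even allowing a global phase.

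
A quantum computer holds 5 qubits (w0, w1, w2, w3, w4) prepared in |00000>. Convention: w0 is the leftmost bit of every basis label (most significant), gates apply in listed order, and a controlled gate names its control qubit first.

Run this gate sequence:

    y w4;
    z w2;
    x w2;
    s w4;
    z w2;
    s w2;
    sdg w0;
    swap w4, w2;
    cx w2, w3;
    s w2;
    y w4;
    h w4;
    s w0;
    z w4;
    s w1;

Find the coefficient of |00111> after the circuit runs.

The amplitude on |00111> is -sqrt(2)*I/2.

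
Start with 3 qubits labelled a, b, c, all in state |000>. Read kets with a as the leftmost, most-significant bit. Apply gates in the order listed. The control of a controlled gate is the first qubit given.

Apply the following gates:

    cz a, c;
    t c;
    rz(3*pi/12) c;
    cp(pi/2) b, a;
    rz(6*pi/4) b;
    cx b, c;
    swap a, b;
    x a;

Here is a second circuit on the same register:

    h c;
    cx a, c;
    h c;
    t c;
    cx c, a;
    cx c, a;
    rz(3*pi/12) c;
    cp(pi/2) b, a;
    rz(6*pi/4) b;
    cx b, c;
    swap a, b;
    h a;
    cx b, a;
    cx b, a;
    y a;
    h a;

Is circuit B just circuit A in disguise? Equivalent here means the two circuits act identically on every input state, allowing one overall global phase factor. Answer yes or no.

No, they are not equivalent — no single phase factor reconciles the two unitaries.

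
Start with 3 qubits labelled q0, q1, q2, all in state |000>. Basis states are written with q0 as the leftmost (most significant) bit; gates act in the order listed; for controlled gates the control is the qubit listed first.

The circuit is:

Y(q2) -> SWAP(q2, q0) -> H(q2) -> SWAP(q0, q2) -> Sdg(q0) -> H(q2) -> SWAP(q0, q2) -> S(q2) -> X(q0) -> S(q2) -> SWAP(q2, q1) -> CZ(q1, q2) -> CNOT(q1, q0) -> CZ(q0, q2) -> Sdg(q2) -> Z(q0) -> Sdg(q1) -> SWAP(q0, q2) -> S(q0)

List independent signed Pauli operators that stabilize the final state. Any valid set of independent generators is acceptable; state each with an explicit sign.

The final state is stabilized by the group generated by -IXI, +IIX, +ZII; other independent generating sets are equally valid.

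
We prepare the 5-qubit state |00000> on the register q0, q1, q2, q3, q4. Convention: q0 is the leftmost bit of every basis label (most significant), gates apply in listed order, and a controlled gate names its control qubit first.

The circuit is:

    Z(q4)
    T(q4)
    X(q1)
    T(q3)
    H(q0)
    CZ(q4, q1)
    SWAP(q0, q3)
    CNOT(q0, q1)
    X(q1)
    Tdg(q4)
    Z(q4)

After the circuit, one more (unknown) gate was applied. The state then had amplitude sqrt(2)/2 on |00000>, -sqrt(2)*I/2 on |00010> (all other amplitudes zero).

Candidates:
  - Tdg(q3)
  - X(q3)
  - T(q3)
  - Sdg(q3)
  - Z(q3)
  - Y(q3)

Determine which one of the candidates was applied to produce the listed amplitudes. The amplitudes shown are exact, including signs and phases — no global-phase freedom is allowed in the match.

The unique candidate consistent with the amplitudes is Sdg(q3).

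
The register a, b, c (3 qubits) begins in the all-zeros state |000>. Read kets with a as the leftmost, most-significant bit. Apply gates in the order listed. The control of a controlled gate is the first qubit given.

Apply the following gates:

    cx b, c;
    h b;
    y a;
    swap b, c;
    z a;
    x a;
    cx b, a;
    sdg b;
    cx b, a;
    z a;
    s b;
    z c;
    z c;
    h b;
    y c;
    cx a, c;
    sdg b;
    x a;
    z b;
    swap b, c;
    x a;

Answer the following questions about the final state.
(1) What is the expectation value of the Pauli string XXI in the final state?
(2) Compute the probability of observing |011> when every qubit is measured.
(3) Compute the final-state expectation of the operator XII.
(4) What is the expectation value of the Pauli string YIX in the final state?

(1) The expectation value of XXI is 0.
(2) A full measurement returns |011> with probability 1/4.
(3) The observable XII averages to 0.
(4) The expectation value of YIX is 0.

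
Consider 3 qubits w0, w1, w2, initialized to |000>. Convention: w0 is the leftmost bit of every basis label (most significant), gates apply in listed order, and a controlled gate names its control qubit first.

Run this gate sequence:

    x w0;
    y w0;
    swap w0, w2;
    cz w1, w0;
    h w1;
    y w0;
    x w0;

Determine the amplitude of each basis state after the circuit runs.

The final amplitudes are sqrt(2)/2 on |000>, sqrt(2)/2 on |010>, and 0 on every other basis state.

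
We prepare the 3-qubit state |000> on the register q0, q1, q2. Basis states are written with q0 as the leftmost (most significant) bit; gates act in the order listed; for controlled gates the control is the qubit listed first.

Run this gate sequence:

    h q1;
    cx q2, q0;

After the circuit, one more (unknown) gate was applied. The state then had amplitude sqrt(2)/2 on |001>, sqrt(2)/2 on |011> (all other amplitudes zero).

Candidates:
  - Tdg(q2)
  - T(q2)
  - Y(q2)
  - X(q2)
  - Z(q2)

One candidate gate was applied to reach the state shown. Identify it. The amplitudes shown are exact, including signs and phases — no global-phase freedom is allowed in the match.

The applied gate was X(q2).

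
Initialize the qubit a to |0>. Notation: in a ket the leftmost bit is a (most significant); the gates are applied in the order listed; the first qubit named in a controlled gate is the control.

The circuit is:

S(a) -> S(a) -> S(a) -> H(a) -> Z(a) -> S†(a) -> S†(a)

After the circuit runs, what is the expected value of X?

The expectation value of X is 1.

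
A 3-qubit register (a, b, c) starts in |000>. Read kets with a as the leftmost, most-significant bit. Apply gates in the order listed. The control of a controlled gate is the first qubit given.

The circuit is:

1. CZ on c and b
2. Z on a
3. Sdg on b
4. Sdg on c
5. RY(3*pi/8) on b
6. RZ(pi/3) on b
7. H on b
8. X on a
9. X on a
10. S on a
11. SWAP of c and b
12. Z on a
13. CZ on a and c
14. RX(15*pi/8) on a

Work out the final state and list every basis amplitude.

After the circuit, the state carries amplitude -sqrt(2)*exp(I*pi/6)*sin(3*pi/16)*cos(pi/16)/2 - sqrt(2)*exp(-I*pi/6)*cos(pi/16)*cos(3*pi/16)/2 on |000>, sqrt(2)*exp(I*pi/6)*sin(3*pi/16)*cos(pi/16)/2 - sqrt(2)*exp(-I*pi/6)*cos(pi/16)*cos(3*pi/16)/2 on |001>, 0 on |010>, 0 on |011>, -sqrt(2)*I*exp(-I*pi/6)*sin(pi/16)*cos(3*pi/16)/2 - sqrt(2)*I*exp(I*pi/6)*sin(pi/16)*sin(3*pi/16)/2 on |100>, -sqrt(2)*I*exp(-I*pi/6)*sin(pi/16)*cos(3*pi/16)/2 + sqrt(2)*I*exp(I*pi/6)*sin(pi/16)*sin(3*pi/16)/2 on |101>, 0 on |110>, 0 on |111>. Key observation: steps 8-9 multiply out to the identity, so the circuit reduces to the remaining gates.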